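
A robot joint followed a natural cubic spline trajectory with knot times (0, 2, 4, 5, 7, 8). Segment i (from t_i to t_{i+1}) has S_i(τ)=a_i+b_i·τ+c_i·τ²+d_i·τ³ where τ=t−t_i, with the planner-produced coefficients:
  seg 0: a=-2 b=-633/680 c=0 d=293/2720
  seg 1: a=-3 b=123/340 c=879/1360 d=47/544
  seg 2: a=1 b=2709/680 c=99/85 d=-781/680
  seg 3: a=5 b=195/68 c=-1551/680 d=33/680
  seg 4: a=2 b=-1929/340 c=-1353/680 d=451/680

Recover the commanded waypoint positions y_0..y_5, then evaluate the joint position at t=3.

y_0=-2 y_1=-3 y_2=1 y_3=5 y_4=2 y_5=-5
S(3) = -5183/2720

y_0 = S_0(0) = a_0 = -2
y_1 = S_1(0) = a_1 = -3
y_2 = S_2(0) = a_2 = 1
y_3 = S_3(0) = a_3 = 5
y_4 = S_4(0) = a_4 = 2
y_5 = S_4(1) = -5
t_q=3 is in segment 1 (τ=1); S_1(τ)=-5183/2720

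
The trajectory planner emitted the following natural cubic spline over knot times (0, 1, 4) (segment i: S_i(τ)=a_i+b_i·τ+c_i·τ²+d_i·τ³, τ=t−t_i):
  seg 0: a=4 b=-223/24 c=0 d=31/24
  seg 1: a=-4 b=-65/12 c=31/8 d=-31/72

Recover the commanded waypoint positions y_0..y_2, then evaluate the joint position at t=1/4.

y_0 = S_0(0) = a_0 = 4
y_1 = S_1(0) = a_1 = -4
y_2 = S_1(3) = 3
t_q=1/4 is in segment 0 (τ=1/4); S_0(τ)=869/512

y_0=4 y_1=-4 y_2=3
S(1/4) = 869/512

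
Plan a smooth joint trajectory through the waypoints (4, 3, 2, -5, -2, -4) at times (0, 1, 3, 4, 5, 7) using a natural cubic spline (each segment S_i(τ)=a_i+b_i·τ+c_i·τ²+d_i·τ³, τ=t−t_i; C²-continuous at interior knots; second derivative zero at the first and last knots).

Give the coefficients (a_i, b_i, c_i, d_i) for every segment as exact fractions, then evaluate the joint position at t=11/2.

Δ: Δ0=-1, Δ1=-1/2, Δ2=-7, Δ3=3, Δ4=-1
row 1: diag=6, rhs=3; c'=1/3, d'=1/2
row 2: denom=6−2·1/3=16/3; d'=(-39−2·1/2)/(16/3)=-15/2
row 3: denom=4−1·3/16=61/16; d'=(60−1·-15/2)/(61/16)=1080/61
row 4: denom=6−1·16/61=350/61; d'=(-24−1·1080/61)/(350/61)=-1272/175
back: M4=-1272/175
back: M3=1080/61−16/61·-1272/175=3432/175
back: M2=-15/2−3/16·3432/175=-1956/175
back: M1=1/2−1/3·-1956/175=1479/350
M: M0=0, M1=1479/350, M2=-1956/175, M3=3432/175, M4=-1272/175, M5=0
seg 0: a=4, c=M0/2=0, d=(M1−M0)/(6·1)=493/700, b=Δ0−h0·(2M0+M1)/6=-1193/700
seg 1: a=3, c=M1/2=1479/700, d=(M2−M1)/(6·2)=-1797/1400, b=Δ1−h1·(2M1+M2)/6=143/350
seg 2: a=2, c=M2/2=-978/175, d=(M3−M2)/(6·1)=898/175, b=Δ2−h2·(2M2+M3)/6=-229/35
seg 3: a=-5, c=M3/2=1716/175, d=(M4−M3)/(6·1)=-112/25, b=Δ3−h3·(2M3+M4)/6=-407/175
seg 4: a=-2, c=M4/2=-636/175, d=(M5−M4)/(6·2)=106/175, b=Δ4−h4·(2M4+M5)/6=673/175
t_q=11/2 → seg 4, τ=1/2; S=-2+673/175·τ+-636/175·τ²+106/175·τ³=-91/100

  seg 0: a=4 b=-1193/700 c=0 d=493/700
  seg 1: a=3 b=143/350 c=1479/700 d=-1797/1400
  seg 2: a=2 b=-229/35 c=-978/175 d=898/175
  seg 3: a=-5 b=-407/175 c=1716/175 d=-112/25
  seg 4: a=-2 b=673/175 c=-636/175 d=106/175
S(11/2) = -91/100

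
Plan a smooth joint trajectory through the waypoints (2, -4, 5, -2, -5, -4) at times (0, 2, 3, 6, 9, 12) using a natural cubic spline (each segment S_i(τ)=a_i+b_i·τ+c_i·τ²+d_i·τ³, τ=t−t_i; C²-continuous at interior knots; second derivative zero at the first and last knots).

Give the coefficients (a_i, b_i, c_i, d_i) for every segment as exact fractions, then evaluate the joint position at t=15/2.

  seg 0: a=2 b=-1613/211 c=0 d=245/211
  seg 1: a=-4 b=1327/211 c=1470/211 d=-898/211
  seg 2: a=5 b=1573/211 c=-1224/211 d=4820/5697
  seg 3: a=-2 b=-951/211 c=1148/633 d=-136/633
  seg 4: a=-5 b=121/211 c=-76/633 d=76/5697
S(15/2) = -2281/422

Δ: Δ0=-3, Δ1=9, Δ2=-7/3, Δ3=-1, Δ4=1/3
row 1: diag=6, rhs=72; c'=1/6, d'=12
row 2: denom=8−1·1/6=47/6; d'=(-68−1·12)/(47/6)=-480/47
row 3: denom=12−3·18/47=510/47; d'=(8−3·-480/47)/(510/47)=908/255
row 4: denom=12−3·47/170=1899/170; d'=(8−3·908/255)/(1899/170)=-152/633
back: M4=-152/633
back: M3=908/255−47/170·-152/633=2296/633
back: M2=-480/47−18/47·2296/633=-2448/211
back: M1=12−1/6·-2448/211=2940/211
M: M0=0, M1=2940/211, M2=-2448/211, M3=2296/633, M4=-152/633, M5=0
seg 0: a=2, c=M0/2=0, d=(M1−M0)/(6·2)=245/211, b=Δ0−h0·(2M0+M1)/6=-1613/211
seg 1: a=-4, c=M1/2=1470/211, d=(M2−M1)/(6·1)=-898/211, b=Δ1−h1·(2M1+M2)/6=1327/211
seg 2: a=5, c=M2/2=-1224/211, d=(M3−M2)/(6·3)=4820/5697, b=Δ2−h2·(2M2+M3)/6=1573/211
seg 3: a=-2, c=M3/2=1148/633, d=(M4−M3)/(6·3)=-136/633, b=Δ3−h3·(2M3+M4)/6=-951/211
seg 4: a=-5, c=M4/2=-76/633, d=(M5−M4)/(6·3)=76/5697, b=Δ4−h4·(2M4+M5)/6=121/211
t_q=15/2 → seg 3, τ=3/2; S=-2+-951/211·τ+1148/633·τ²+-136/633·τ³=-2281/422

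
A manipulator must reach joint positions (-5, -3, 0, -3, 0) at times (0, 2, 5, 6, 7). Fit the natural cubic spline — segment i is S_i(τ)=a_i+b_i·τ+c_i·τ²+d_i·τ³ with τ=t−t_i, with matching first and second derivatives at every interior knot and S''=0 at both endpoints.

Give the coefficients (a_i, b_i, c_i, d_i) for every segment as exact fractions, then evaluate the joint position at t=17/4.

  seg 0: a=-5 b=71/137 c=0 d=33/274
  seg 1: a=-3 b=269/137 c=99/137 d=-143/411
  seg 2: a=0 b=-424/137 c=-330/137 d=343/137
  seg 3: a=-3 b=-55/137 c=699/137 d=-233/137
S(17/4) = 9759/8768

Δ: Δ0=1, Δ1=1, Δ2=-3, Δ3=3
row 1: diag=10, rhs=0; c'=3/10, d'=0
row 2: denom=8−3·3/10=71/10; d'=(-24−3·0)/(71/10)=-240/71
row 3: denom=4−1·10/71=274/71; d'=(36−1·-240/71)/(274/71)=1398/137
back: M3=1398/137
back: M2=-240/71−10/71·1398/137=-660/137
back: M1=0−3/10·-660/137=198/137
M: M0=0, M1=198/137, M2=-660/137, M3=1398/137, M4=0
seg 0: a=-5, c=M0/2=0, d=(M1−M0)/(6·2)=33/274, b=Δ0−h0·(2M0+M1)/6=71/137
seg 1: a=-3, c=M1/2=99/137, d=(M2−M1)/(6·3)=-143/411, b=Δ1−h1·(2M1+M2)/6=269/137
seg 2: a=0, c=M2/2=-330/137, d=(M3−M2)/(6·1)=343/137, b=Δ2−h2·(2M2+M3)/6=-424/137
seg 3: a=-3, c=M3/2=699/137, d=(M4−M3)/(6·1)=-233/137, b=Δ3−h3·(2M3+M4)/6=-55/137
t_q=17/4 → seg 1, τ=9/4; S=-3+269/137·τ+99/137·τ²+-143/411·τ³=9759/8768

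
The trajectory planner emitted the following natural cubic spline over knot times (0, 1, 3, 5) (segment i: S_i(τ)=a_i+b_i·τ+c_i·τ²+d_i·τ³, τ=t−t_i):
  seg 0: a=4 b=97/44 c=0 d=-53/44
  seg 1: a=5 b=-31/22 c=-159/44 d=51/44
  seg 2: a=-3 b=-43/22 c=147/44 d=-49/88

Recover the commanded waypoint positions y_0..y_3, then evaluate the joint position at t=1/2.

y_0=4 y_1=5 y_2=-3 y_3=2
S(1/2) = 1743/352

y_0 = S_0(0) = a_0 = 4
y_1 = S_1(0) = a_1 = 5
y_2 = S_2(0) = a_2 = -3
y_3 = S_2(2) = 2
t_q=1/2 is in segment 0 (τ=1/2); S_0(τ)=1743/352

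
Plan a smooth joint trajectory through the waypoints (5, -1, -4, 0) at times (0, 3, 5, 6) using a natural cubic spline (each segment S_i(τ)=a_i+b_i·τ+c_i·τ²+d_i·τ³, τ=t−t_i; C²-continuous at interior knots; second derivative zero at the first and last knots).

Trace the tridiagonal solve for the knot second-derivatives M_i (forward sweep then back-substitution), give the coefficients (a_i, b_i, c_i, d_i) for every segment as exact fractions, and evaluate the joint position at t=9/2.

Δ: Δ0=-2, Δ1=-3/2, Δ2=4
row 1: diag=10, rhs=3; c'=1/5, d'=3/10
row 2: denom=6−2·1/5=28/5; d'=(33−2·3/10)/(28/5)=81/14
back: M2=81/14
back: M1=3/10−1/5·81/14=-6/7
M: M0=0, M1=-6/7, M2=81/14, M3=0
seg 0: a=5, c=M0/2=0, d=(M1−M0)/(6·3)=-1/21, b=Δ0−h0·(2M0+M1)/6=-11/7
seg 1: a=-1, c=M1/2=-3/7, d=(M2−M1)/(6·2)=31/56, b=Δ1−h1·(2M1+M2)/6=-20/7
seg 2: a=-4, c=M2/2=81/28, d=(M3−M2)/(6·1)=-27/28, b=Δ2−h2·(2M2+M3)/6=29/14
t_q=9/2 → seg 1, τ=3/2; S=-1+-20/7·τ+-3/7·τ²+31/56·τ³=-1963/448

  seg 0: a=5 b=-11/7 c=0 d=-1/21
  seg 1: a=-1 b=-20/7 c=-3/7 d=31/56
  seg 2: a=-4 b=29/14 c=81/28 d=-27/28
S(9/2) = -1963/448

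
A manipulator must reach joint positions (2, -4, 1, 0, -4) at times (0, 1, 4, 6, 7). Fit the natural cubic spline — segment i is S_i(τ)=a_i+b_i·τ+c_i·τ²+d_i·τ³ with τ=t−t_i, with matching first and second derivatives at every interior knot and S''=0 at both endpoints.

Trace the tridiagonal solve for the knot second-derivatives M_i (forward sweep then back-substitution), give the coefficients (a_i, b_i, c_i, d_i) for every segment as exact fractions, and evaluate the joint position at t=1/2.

Δ: Δ0=-6, Δ1=5/3, Δ2=-1/2, Δ3=-4
row 1: diag=8, rhs=46; c'=3/8, d'=23/4
row 2: denom=10−3·3/8=71/8; d'=(-13−3·23/4)/(71/8)=-242/71
row 3: denom=6−2·16/71=394/71; d'=(-21−2·-242/71)/(394/71)=-1007/394
back: M3=-1007/394
back: M2=-242/71−16/71·-1007/394=-558/197
back: M1=23/4−3/8·-558/197=1342/197
M: M0=0, M1=1342/197, M2=-558/197, M3=-1007/394, M4=0
seg 0: a=2, c=M0/2=0, d=(M1−M0)/(6·1)=671/591, b=Δ0−h0·(2M0+M1)/6=-4217/591
seg 1: a=-4, c=M1/2=671/197, d=(M2−M1)/(6·3)=-950/1773, b=Δ1−h1·(2M1+M2)/6=-2204/591
seg 2: a=1, c=M2/2=-279/197, d=(M3−M2)/(6·2)=109/4728, b=Δ2−h2·(2M2+M3)/6=1324/591
seg 3: a=0, c=M3/2=-1007/788, d=(M4−M3)/(6·1)=1007/2364, b=Δ3−h3·(2M3+M4)/6=-3721/1182
t_q=1/2 → seg 0, τ=1/2; S=2+-4217/591·τ+0·τ²+671/591·τ³=-2247/1576

  seg 0: a=2 b=-4217/591 c=0 d=671/591
  seg 1: a=-4 b=-2204/591 c=671/197 d=-950/1773
  seg 2: a=1 b=1324/591 c=-279/197 d=109/4728
  seg 3: a=0 b=-3721/1182 c=-1007/788 d=1007/2364
S(1/2) = -2247/1576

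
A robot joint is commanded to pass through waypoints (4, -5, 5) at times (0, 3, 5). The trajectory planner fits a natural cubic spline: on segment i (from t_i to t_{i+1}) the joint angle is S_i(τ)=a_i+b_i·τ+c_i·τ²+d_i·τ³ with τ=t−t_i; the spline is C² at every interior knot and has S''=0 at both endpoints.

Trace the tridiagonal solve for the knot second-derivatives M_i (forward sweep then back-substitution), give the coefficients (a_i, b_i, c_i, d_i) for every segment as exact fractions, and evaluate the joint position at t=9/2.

  seg 0: a=4 b=-27/5 c=0 d=4/15
  seg 1: a=-5 b=9/5 c=12/5 d=-2/5
S(9/2) = 7/4

Δ: Δ0=-3, Δ1=5
row 1: diag=10, rhs=48; c'=1/5, d'=24/5
back: M1=24/5
M: M0=0, M1=24/5, M2=0
seg 0: a=4, c=M0/2=0, d=(M1−M0)/(6·3)=4/15, b=Δ0−h0·(2M0+M1)/6=-27/5
seg 1: a=-5, c=M1/2=12/5, d=(M2−M1)/(6·2)=-2/5, b=Δ1−h1·(2M1+M2)/6=9/5
t_q=9/2 → seg 1, τ=3/2; S=-5+9/5·τ+12/5·τ²+-2/5·τ³=7/4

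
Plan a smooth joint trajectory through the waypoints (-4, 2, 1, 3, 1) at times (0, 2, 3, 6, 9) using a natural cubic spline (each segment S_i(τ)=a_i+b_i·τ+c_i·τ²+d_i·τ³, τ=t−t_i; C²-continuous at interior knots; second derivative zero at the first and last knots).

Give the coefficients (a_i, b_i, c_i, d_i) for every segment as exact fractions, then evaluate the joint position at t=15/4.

  seg 0: a=-4 b=379/85 c=0 d=-31/85
  seg 1: a=2 b=7/85 c=-186/85 d=94/85
  seg 2: a=1 b=-83/85 c=96/85 d=-89/459
  seg 3: a=3 b=48/85 c=-157/255 d=157/2295
S(15/4) = 4467/5440

Δ: Δ0=3, Δ1=-1, Δ2=2/3, Δ3=-2/3
row 1: diag=6, rhs=-24; c'=1/6, d'=-4
row 2: denom=8−1·1/6=47/6; d'=(10−1·-4)/(47/6)=84/47
row 3: denom=12−3·18/47=510/47; d'=(-8−3·84/47)/(510/47)=-314/255
back: M3=-314/255
back: M2=84/47−18/47·-314/255=192/85
back: M1=-4−1/6·192/85=-372/85
M: M0=0, M1=-372/85, M2=192/85, M3=-314/255, M4=0
seg 0: a=-4, c=M0/2=0, d=(M1−M0)/(6·2)=-31/85, b=Δ0−h0·(2M0+M1)/6=379/85
seg 1: a=2, c=M1/2=-186/85, d=(M2−M1)/(6·1)=94/85, b=Δ1−h1·(2M1+M2)/6=7/85
seg 2: a=1, c=M2/2=96/85, d=(M3−M2)/(6·3)=-89/459, b=Δ2−h2·(2M2+M3)/6=-83/85
seg 3: a=3, c=M3/2=-157/255, d=(M4−M3)/(6·3)=157/2295, b=Δ3−h3·(2M3+M4)/6=48/85
t_q=15/4 → seg 2, τ=3/4; S=1+-83/85·τ+96/85·τ²+-89/459·τ³=4467/5440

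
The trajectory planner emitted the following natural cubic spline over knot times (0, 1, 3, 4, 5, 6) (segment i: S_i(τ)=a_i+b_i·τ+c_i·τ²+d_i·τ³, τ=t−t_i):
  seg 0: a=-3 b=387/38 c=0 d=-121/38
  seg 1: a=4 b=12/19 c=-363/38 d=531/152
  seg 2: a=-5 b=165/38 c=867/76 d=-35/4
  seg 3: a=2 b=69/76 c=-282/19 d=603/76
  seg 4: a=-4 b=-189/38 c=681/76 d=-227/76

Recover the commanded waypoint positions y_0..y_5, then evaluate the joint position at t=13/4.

y_0=-3 y_1=4 y_2=-5 y_3=2 y_4=-4 y_5=-3
S(13/4) = -16237/4864

y_0 = S_0(0) = a_0 = -3
y_1 = S_1(0) = a_1 = 4
y_2 = S_2(0) = a_2 = -5
y_3 = S_3(0) = a_3 = 2
y_4 = S_4(0) = a_4 = -4
y_5 = S_4(1) = -3
t_q=13/4 is in segment 2 (τ=1/4); S_2(τ)=-16237/4864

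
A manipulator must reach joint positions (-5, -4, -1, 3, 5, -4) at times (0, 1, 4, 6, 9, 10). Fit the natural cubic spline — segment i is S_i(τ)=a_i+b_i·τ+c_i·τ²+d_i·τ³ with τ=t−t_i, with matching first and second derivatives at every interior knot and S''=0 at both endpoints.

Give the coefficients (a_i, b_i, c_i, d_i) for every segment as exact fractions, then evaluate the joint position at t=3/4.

  seg 0: a=-5 b=4888/4785 c=0 d=-103/4785
  seg 1: a=-4 b=4579/4785 c=-103/1595 d=103/3915
  seg 2: a=-1 b=6124/4785 c=824/4785 d=31/330
  seg 3: a=3 b=4938/1595 c=3521/4785 d=-2017/3915
  seg 4: a=5 b=-10207/1595 c=-6222/1595 d=2074/1595
S(3/4) = -433119/102080

Δ: Δ0=1, Δ1=1, Δ2=2, Δ3=2/3, Δ4=-9
row 1: diag=8, rhs=0; c'=3/8, d'=0
row 2: denom=10−3·3/8=71/8; d'=(6−3·0)/(71/8)=48/71
row 3: denom=10−2·16/71=678/71; d'=(-8−2·48/71)/(678/71)=-332/339
row 4: denom=8−3·71/226=1595/226; d'=(-58−3·-332/339)/(1595/226)=-12444/1595
back: M4=-12444/1595
back: M3=-332/339−71/226·-12444/1595=7042/4785
back: M2=48/71−16/71·7042/4785=1648/4785
back: M1=0−3/8·1648/4785=-206/1595
M: M0=0, M1=-206/1595, M2=1648/4785, M3=7042/4785, M4=-12444/1595, M5=0
seg 0: a=-5, c=M0/2=0, d=(M1−M0)/(6·1)=-103/4785, b=Δ0−h0·(2M0+M1)/6=4888/4785
seg 1: a=-4, c=M1/2=-103/1595, d=(M2−M1)/(6·3)=103/3915, b=Δ1−h1·(2M1+M2)/6=4579/4785
seg 2: a=-1, c=M2/2=824/4785, d=(M3−M2)/(6·2)=31/330, b=Δ2−h2·(2M2+M3)/6=6124/4785
seg 3: a=3, c=M3/2=3521/4785, d=(M4−M3)/(6·3)=-2017/3915, b=Δ3−h3·(2M3+M4)/6=4938/1595
seg 4: a=5, c=M4/2=-6222/1595, d=(M5−M4)/(6·1)=2074/1595, b=Δ4−h4·(2M4+M5)/6=-10207/1595
t_q=3/4 → seg 0, τ=3/4; S=-5+4888/4785·τ+0·τ²+-103/4785·τ³=-433119/102080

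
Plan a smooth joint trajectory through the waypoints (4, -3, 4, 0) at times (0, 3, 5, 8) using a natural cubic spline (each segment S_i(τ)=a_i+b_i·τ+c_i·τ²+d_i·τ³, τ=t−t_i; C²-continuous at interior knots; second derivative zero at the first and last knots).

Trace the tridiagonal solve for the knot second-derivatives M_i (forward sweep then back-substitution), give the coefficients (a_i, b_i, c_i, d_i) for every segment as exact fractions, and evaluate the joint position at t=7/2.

Δ: Δ0=-7/3, Δ1=7/2, Δ2=-4/3
row 1: diag=10, rhs=35; c'=1/5, d'=7/2
row 2: denom=10−2·1/5=48/5; d'=(-29−2·7/2)/(48/5)=-15/4
back: M2=-15/4
back: M1=7/2−1/5·-15/4=17/4
M: M0=0, M1=17/4, M2=-15/4, M3=0
seg 0: a=4, c=M0/2=0, d=(M1−M0)/(6·3)=17/72, b=Δ0−h0·(2M0+M1)/6=-107/24
seg 1: a=-3, c=M1/2=17/8, d=(M2−M1)/(6·2)=-2/3, b=Δ1−h1·(2M1+M2)/6=23/12
seg 2: a=4, c=M2/2=-15/8, d=(M3−M2)/(6·3)=5/24, b=Δ2−h2·(2M2+M3)/6=29/12
t_q=7/2 → seg 1, τ=1/2; S=-3+23/12·τ+17/8·τ²+-2/3·τ³=-51/32

  seg 0: a=4 b=-107/24 c=0 d=17/72
  seg 1: a=-3 b=23/12 c=17/8 d=-2/3
  seg 2: a=4 b=29/12 c=-15/8 d=5/24
S(7/2) = -51/32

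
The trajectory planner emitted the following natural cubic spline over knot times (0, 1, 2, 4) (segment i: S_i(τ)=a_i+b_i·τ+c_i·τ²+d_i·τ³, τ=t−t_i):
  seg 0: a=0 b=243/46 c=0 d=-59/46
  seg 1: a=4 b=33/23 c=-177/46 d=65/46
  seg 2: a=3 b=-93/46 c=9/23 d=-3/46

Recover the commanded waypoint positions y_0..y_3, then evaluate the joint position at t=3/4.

y_0 = S_0(0) = a_0 = 0
y_1 = S_1(0) = a_1 = 4
y_2 = S_2(0) = a_2 = 3
y_3 = S_2(2) = 0
t_q=3/4 is in segment 0 (τ=3/4); S_0(τ)=10071/2944

y_0=0 y_1=4 y_2=3 y_3=0
S(3/4) = 10071/2944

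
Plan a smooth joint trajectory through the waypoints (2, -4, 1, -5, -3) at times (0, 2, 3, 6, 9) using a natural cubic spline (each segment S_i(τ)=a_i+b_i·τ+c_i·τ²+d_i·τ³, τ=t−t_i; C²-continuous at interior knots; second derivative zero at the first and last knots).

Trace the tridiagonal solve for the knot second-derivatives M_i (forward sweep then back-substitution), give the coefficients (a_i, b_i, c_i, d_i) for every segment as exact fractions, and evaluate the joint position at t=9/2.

  seg 0: a=2 b=-1553/255 c=0 d=197/255
  seg 1: a=-4 b=811/255 c=394/85 d=-718/255
  seg 2: a=1 b=1021/255 c=-324/85 d=277/459
  seg 3: a=-5 b=-656/255 c=413/255 d=-413/2295
S(9/2) = 317/680

Δ: Δ0=-3, Δ1=5, Δ2=-2, Δ3=2/3
row 1: diag=6, rhs=48; c'=1/6, d'=8
row 2: denom=8−1·1/6=47/6; d'=(-42−1·8)/(47/6)=-300/47
row 3: denom=12−3·18/47=510/47; d'=(16−3·-300/47)/(510/47)=826/255
back: M3=826/255
back: M2=-300/47−18/47·826/255=-648/85
back: M1=8−1/6·-648/85=788/85
M: M0=0, M1=788/85, M2=-648/85, M3=826/255, M4=0
seg 0: a=2, c=M0/2=0, d=(M1−M0)/(6·2)=197/255, b=Δ0−h0·(2M0+M1)/6=-1553/255
seg 1: a=-4, c=M1/2=394/85, d=(M2−M1)/(6·1)=-718/255, b=Δ1−h1·(2M1+M2)/6=811/255
seg 2: a=1, c=M2/2=-324/85, d=(M3−M2)/(6·3)=277/459, b=Δ2−h2·(2M2+M3)/6=1021/255
seg 3: a=-5, c=M3/2=413/255, d=(M4−M3)/(6·3)=-413/2295, b=Δ3−h3·(2M3+M4)/6=-656/255
t_q=9/2 → seg 2, τ=3/2; S=1+1021/255·τ+-324/85·τ²+277/459·τ³=317/680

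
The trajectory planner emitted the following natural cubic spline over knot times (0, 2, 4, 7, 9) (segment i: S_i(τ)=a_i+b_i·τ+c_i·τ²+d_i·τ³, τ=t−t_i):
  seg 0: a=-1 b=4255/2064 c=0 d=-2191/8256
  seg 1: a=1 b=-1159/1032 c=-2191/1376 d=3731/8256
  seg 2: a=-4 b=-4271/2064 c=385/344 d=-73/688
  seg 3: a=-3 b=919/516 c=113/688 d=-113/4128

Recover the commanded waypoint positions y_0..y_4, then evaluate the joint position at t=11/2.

y_0=-1 y_1=1 y_2=-4 y_3=-3 y_4=1
S(11/2) = -27211/5504

y_0 = S_0(0) = a_0 = -1
y_1 = S_1(0) = a_1 = 1
y_2 = S_2(0) = a_2 = -4
y_3 = S_3(0) = a_3 = -3
y_4 = S_3(2) = 1
t_q=11/2 is in segment 2 (τ=3/2); S_2(τ)=-27211/5504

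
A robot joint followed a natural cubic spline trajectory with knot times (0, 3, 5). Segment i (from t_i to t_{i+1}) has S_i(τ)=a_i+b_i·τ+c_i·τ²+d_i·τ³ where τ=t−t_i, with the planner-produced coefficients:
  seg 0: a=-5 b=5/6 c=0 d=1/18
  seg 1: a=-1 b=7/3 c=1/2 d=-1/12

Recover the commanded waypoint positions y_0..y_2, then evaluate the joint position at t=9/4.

y_0 = S_0(0) = a_0 = -5
y_1 = S_1(0) = a_1 = -1
y_2 = S_1(2) = 5
t_q=9/4 is in segment 0 (τ=9/4); S_0(τ)=-319/128

y_0=-5 y_1=-1 y_2=5
S(9/4) = -319/128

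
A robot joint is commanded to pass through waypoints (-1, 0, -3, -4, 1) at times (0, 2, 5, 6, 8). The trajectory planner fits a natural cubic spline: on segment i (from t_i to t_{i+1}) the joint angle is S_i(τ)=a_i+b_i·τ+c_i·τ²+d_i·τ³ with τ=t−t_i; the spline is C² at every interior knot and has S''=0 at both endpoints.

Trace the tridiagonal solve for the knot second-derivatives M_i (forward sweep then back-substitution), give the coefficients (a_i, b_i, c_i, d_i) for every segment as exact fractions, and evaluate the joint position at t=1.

Δ: Δ0=1/2, Δ1=-1, Δ2=-1, Δ3=5/2
row 1: diag=10, rhs=-9; c'=3/10, d'=-9/10
row 2: denom=8−3·3/10=71/10; d'=(0−3·-9/10)/(71/10)=27/71
row 3: denom=6−1·10/71=416/71; d'=(21−1·27/71)/(416/71)=183/52
back: M3=183/52
back: M2=27/71−10/71·183/52=-3/26
back: M1=-9/10−3/10·-3/26=-45/52
M: M0=0, M1=-45/52, M2=-3/26, M3=183/52, M4=0
seg 0: a=-1, c=M0/2=0, d=(M1−M0)/(6·2)=-15/208, b=Δ0−h0·(2M0+M1)/6=41/52
seg 1: a=0, c=M1/2=-45/104, d=(M2−M1)/(6·3)=1/24, b=Δ1−h1·(2M1+M2)/6=-1/13
seg 2: a=-3, c=M2/2=-3/52, d=(M3−M2)/(6·1)=63/104, b=Δ2−h2·(2M2+M3)/6=-161/104
seg 3: a=-4, c=M3/2=183/104, d=(M4−M3)/(6·2)=-61/208, b=Δ3−h3·(2M3+M4)/6=2/13
t_q=1 → seg 0, τ=1; S=-1+41/52·τ+0·τ²+-15/208·τ³=-59/208

  seg 0: a=-1 b=41/52 c=0 d=-15/208
  seg 1: a=0 b=-1/13 c=-45/104 d=1/24
  seg 2: a=-3 b=-161/104 c=-3/52 d=63/104
  seg 3: a=-4 b=2/13 c=183/104 d=-61/208
S(1) = -59/208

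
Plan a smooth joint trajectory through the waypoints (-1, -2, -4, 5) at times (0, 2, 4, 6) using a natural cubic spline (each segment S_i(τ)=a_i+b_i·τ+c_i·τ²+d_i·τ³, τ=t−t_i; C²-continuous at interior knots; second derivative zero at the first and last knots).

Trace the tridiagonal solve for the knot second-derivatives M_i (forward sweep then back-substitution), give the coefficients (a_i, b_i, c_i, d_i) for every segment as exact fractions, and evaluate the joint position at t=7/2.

  seg 0: a=-1 b=0 c=0 d=-1/8
  seg 1: a=-2 b=-3/2 c=-3/4 d=1/2
  seg 2: a=-4 b=3/2 c=9/4 d=-3/8
S(7/2) = -17/4

Δ: Δ0=-1/2, Δ1=-1, Δ2=9/2
row 1: diag=8, rhs=-3; c'=1/4, d'=-3/8
row 2: denom=8−2·1/4=15/2; d'=(33−2·-3/8)/(15/2)=9/2
back: M2=9/2
back: M1=-3/8−1/4·9/2=-3/2
M: M0=0, M1=-3/2, M2=9/2, M3=0
seg 0: a=-1, c=M0/2=0, d=(M1−M0)/(6·2)=-1/8, b=Δ0−h0·(2M0+M1)/6=0
seg 1: a=-2, c=M1/2=-3/4, d=(M2−M1)/(6·2)=1/2, b=Δ1−h1·(2M1+M2)/6=-3/2
seg 2: a=-4, c=M2/2=9/4, d=(M3−M2)/(6·2)=-3/8, b=Δ2−h2·(2M2+M3)/6=3/2
t_q=7/2 → seg 1, τ=3/2; S=-2+-3/2·τ+-3/4·τ²+1/2·τ³=-17/4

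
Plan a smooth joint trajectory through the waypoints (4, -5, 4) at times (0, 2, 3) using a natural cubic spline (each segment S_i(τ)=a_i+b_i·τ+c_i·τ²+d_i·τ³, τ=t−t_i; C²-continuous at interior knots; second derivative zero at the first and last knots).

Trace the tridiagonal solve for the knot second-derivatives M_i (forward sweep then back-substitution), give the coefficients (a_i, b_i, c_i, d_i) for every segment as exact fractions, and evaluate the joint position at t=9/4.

Δ: Δ0=-9/2, Δ1=9
row 1: diag=6, rhs=81; c'=1/6, d'=27/2
back: M1=27/2
M: M0=0, M1=27/2, M2=0
seg 0: a=4, c=M0/2=0, d=(M1−M0)/(6·2)=9/8, b=Δ0−h0·(2M0+M1)/6=-9
seg 1: a=-5, c=M1/2=27/4, d=(M2−M1)/(6·1)=-9/4, b=Δ1−h1·(2M1+M2)/6=9/2
t_q=9/4 → seg 1, τ=1/4; S=-5+9/2·τ+27/4·τ²+-9/4·τ³=-893/256

  seg 0: a=4 b=-9 c=0 d=9/8
  seg 1: a=-5 b=9/2 c=27/4 d=-9/4
S(9/4) = -893/256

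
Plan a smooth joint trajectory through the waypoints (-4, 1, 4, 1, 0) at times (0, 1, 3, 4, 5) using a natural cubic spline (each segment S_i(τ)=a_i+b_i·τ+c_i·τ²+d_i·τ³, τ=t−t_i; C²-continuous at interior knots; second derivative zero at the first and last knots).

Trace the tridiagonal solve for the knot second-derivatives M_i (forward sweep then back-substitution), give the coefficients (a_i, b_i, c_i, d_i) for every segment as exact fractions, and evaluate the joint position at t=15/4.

Δ: Δ0=5, Δ1=3/2, Δ2=-3, Δ3=-1
row 1: diag=6, rhs=-21; c'=1/3, d'=-7/2
row 2: denom=6−2·1/3=16/3; d'=(-27−2·-7/2)/(16/3)=-15/4
row 3: denom=4−1·3/16=61/16; d'=(12−1·-15/4)/(61/16)=252/61
back: M3=252/61
back: M2=-15/4−3/16·252/61=-276/61
back: M1=-7/2−1/3·-276/61=-243/122
M: M0=0, M1=-243/122, M2=-276/61, M3=252/61, M4=0
seg 0: a=-4, c=M0/2=0, d=(M1−M0)/(6·1)=-81/244, b=Δ0−h0·(2M0+M1)/6=1301/244
seg 1: a=1, c=M1/2=-243/244, d=(M2−M1)/(6·2)=-103/488, b=Δ1−h1·(2M1+M2)/6=529/122
seg 2: a=4, c=M2/2=-138/61, d=(M3−M2)/(6·1)=88/61, b=Δ2−h2·(2M2+M3)/6=-133/61
seg 3: a=1, c=M3/2=126/61, d=(M4−M3)/(6·1)=-42/61, b=Δ3−h3·(2M3+M4)/6=-145/61
t_q=15/4 → seg 2, τ=3/4; S=4+-133/61·τ+-138/61·τ²+88/61·τ³=415/244

  seg 0: a=-4 b=1301/244 c=0 d=-81/244
  seg 1: a=1 b=529/122 c=-243/244 d=-103/488
  seg 2: a=4 b=-133/61 c=-138/61 d=88/61
  seg 3: a=1 b=-145/61 c=126/61 d=-42/61
S(15/4) = 415/244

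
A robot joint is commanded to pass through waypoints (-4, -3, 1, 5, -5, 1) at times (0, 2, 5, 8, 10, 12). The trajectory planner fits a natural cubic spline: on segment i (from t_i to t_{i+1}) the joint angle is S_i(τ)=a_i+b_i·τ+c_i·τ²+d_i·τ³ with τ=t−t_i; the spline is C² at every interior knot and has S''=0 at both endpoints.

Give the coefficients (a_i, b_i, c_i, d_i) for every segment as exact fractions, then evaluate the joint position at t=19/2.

Δ: Δ0=1/2, Δ1=4/3, Δ2=4/3, Δ3=-5, Δ4=3
row 1: diag=10, rhs=5; c'=3/10, d'=1/2
row 2: denom=12−3·3/10=111/10; d'=(0−3·1/2)/(111/10)=-5/37
row 3: denom=10−3·10/37=340/37; d'=(-38−3·-5/37)/(340/37)=-1391/340
row 4: denom=8−2·37/170=643/85; d'=(48−2·-1391/340)/(643/85)=9551/1286
back: M4=9551/1286
back: M3=-1391/340−37/170·9551/1286=-3670/643
back: M2=-5/37−10/37·-3670/643=905/643
back: M1=1/2−3/10·905/643=50/643
M: M0=0, M1=50/643, M2=905/643, M3=-3670/643, M4=9551/1286, M5=0
seg 0: a=-4, c=M0/2=0, d=(M1−M0)/(6·2)=25/3858, b=Δ0−h0·(2M0+M1)/6=1829/3858
seg 1: a=-3, c=M1/2=25/643, d=(M2−M1)/(6·3)=95/1286, b=Δ1−h1·(2M1+M2)/6=2129/3858
seg 2: a=1, c=M2/2=905/1286, d=(M3−M2)/(6·3)=-1525/3858, b=Δ2−h2·(2M2+M3)/6=5362/1929
seg 3: a=5, c=M3/2=-1835/643, d=(M4−M3)/(6·2)=16891/15432, b=Δ3−h3·(2M3+M4)/6=-14161/3858
seg 4: a=-5, c=M4/2=9551/2572, d=(M5−M4)/(6·2)=-9551/15432, b=Δ4−h4·(2M4+M5)/6=-3764/1929
t_q=19/2 → seg 3, τ=3/2; S=5+-14161/3858·τ+-1835/643·τ²+16891/15432·τ³=-133037/41152

  seg 0: a=-4 b=1829/3858 c=0 d=25/3858
  seg 1: a=-3 b=2129/3858 c=25/643 d=95/1286
  seg 2: a=1 b=5362/1929 c=905/1286 d=-1525/3858
  seg 3: a=5 b=-14161/3858 c=-1835/643 d=16891/15432
  seg 4: a=-5 b=-3764/1929 c=9551/2572 d=-9551/15432
S(19/2) = -133037/41152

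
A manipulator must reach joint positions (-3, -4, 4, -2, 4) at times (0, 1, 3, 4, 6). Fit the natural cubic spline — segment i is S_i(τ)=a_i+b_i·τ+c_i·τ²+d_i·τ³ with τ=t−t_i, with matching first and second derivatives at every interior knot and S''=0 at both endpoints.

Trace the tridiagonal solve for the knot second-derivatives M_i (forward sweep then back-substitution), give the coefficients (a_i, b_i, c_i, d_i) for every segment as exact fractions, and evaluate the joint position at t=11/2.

  seg 0: a=-3 b=-499/186 c=0 d=313/186
  seg 1: a=-4 b=220/93 c=313/62 d=-787/372
  seg 2: a=4 b=-263/93 c=-237/31 d=416/93
  seg 3: a=-2 b=-437/93 c=179/31 d=-179/186
S(11/2) = 345/496

Δ: Δ0=-1, Δ1=4, Δ2=-6, Δ3=3
row 1: diag=6, rhs=30; c'=1/3, d'=5
row 2: denom=6−2·1/3=16/3; d'=(-60−2·5)/(16/3)=-105/8
row 3: denom=6−1·3/16=93/16; d'=(54−1·-105/8)/(93/16)=358/31
back: M3=358/31
back: M2=-105/8−3/16·358/31=-474/31
back: M1=5−1/3·-474/31=313/31
M: M0=0, M1=313/31, M2=-474/31, M3=358/31, M4=0
seg 0: a=-3, c=M0/2=0, d=(M1−M0)/(6·1)=313/186, b=Δ0−h0·(2M0+M1)/6=-499/186
seg 1: a=-4, c=M1/2=313/62, d=(M2−M1)/(6·2)=-787/372, b=Δ1−h1·(2M1+M2)/6=220/93
seg 2: a=4, c=M2/2=-237/31, d=(M3−M2)/(6·1)=416/93, b=Δ2−h2·(2M2+M3)/6=-263/93
seg 3: a=-2, c=M3/2=179/31, d=(M4−M3)/(6·2)=-179/186, b=Δ3−h3·(2M3+M4)/6=-437/93
t_q=11/2 → seg 3, τ=3/2; S=-2+-437/93·τ+179/31·τ²+-179/186·τ³=345/496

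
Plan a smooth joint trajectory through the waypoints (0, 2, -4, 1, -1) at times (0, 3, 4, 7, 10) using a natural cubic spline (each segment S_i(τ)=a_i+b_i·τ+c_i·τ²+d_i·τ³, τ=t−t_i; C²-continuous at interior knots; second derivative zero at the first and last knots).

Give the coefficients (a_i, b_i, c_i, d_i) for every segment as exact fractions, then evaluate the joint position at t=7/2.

Δ: Δ0=2/3, Δ1=-6, Δ2=5/3, Δ3=-2/3
row 1: diag=8, rhs=-40; c'=1/8, d'=-5
row 2: denom=8−1·1/8=63/8; d'=(46−1·-5)/(63/8)=136/21
row 3: denom=12−3·8/21=76/7; d'=(-14−3·136/21)/(76/7)=-117/38
back: M3=-117/38
back: M2=136/21−8/21·-117/38=436/57
back: M1=-5−1/8·436/57=-679/114
M: M0=0, M1=-679/114, M2=436/57, M3=-117/38, M4=0
seg 0: a=0, c=M0/2=0, d=(M1−M0)/(6·3)=-679/2052, b=Δ0−h0·(2M0+M1)/6=277/76
seg 1: a=2, c=M1/2=-679/228, d=(M2−M1)/(6·1)=517/228, b=Δ1−h1·(2M1+M2)/6=-201/38
seg 2: a=-4, c=M2/2=218/57, d=(M3−M2)/(6·3)=-1223/2052, b=Δ2−h2·(2M2+M3)/6=-1013/228
seg 3: a=1, c=M3/2=-117/76, d=(M4−M3)/(6·3)=13/76, b=Δ3−h3·(2M3+M4)/6=275/114
t_q=7/2 → seg 1, τ=1/2; S=2+-201/38·τ+-679/228·τ²+517/228·τ³=-2017/1824

  seg 0: a=0 b=277/76 c=0 d=-679/2052
  seg 1: a=2 b=-201/38 c=-679/228 d=517/228
  seg 2: a=-4 b=-1013/228 c=218/57 d=-1223/2052
  seg 3: a=1 b=275/114 c=-117/76 d=13/76
S(7/2) = -2017/1824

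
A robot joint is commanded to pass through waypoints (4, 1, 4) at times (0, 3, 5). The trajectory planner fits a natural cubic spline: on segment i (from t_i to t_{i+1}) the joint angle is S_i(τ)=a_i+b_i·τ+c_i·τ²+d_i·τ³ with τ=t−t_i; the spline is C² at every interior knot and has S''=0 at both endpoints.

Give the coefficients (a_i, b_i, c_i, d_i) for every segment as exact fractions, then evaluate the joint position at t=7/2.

Δ: Δ0=-1, Δ1=3/2
row 1: diag=10, rhs=15; c'=1/5, d'=3/2
back: M1=3/2
M: M0=0, M1=3/2, M2=0
seg 0: a=4, c=M0/2=0, d=(M1−M0)/(6·3)=1/12, b=Δ0−h0·(2M0+M1)/6=-7/4
seg 1: a=1, c=M1/2=3/4, d=(M2−M1)/(6·2)=-1/8, b=Δ1−h1·(2M1+M2)/6=1/2
t_q=7/2 → seg 1, τ=1/2; S=1+1/2·τ+3/4·τ²+-1/8·τ³=91/64

  seg 0: a=4 b=-7/4 c=0 d=1/12
  seg 1: a=1 b=1/2 c=3/4 d=-1/8
S(7/2) = 91/64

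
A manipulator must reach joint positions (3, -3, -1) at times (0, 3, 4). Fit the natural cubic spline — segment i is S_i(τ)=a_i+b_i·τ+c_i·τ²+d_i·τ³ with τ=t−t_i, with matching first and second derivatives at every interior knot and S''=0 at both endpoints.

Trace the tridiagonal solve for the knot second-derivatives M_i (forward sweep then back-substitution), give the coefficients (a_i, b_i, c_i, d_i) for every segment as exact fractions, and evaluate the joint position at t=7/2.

  seg 0: a=3 b=-7/2 c=0 d=1/6
  seg 1: a=-3 b=1 c=3/2 d=-1/2
S(7/2) = -35/16

Δ: Δ0=-2, Δ1=2
row 1: diag=8, rhs=24; c'=1/8, d'=3
back: M1=3
M: M0=0, M1=3, M2=0
seg 0: a=3, c=M0/2=0, d=(M1−M0)/(6·3)=1/6, b=Δ0−h0·(2M0+M1)/6=-7/2
seg 1: a=-3, c=M1/2=3/2, d=(M2−M1)/(6·1)=-1/2, b=Δ1−h1·(2M1+M2)/6=1
t_q=7/2 → seg 1, τ=1/2; S=-3+1·τ+3/2·τ²+-1/2·τ³=-35/16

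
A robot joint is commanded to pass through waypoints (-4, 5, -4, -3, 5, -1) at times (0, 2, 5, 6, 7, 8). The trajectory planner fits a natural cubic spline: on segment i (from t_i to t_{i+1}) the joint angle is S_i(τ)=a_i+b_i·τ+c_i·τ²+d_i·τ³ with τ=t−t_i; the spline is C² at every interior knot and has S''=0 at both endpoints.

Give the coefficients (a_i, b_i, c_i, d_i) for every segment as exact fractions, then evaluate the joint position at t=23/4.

Δ: Δ0=9/2, Δ1=-3, Δ2=1, Δ3=8, Δ4=-6
row 1: diag=10, rhs=-45; c'=3/10, d'=-9/2
row 2: denom=8−3·3/10=71/10; d'=(24−3·-9/2)/(71/10)=375/71
row 3: denom=4−1·10/71=274/71; d'=(42−1·375/71)/(274/71)=2607/274
row 4: denom=4−1·71/274=1025/274; d'=(-84−1·2607/274)/(1025/274)=-25623/1025
back: M4=-25623/1025
back: M3=2607/274−71/274·-25623/1025=16392/1025
back: M2=375/71−10/71·16392/1025=621/205
back: M1=-9/2−3/10·621/205=-5544/1025
M: M0=0, M1=-5544/1025, M2=621/205, M3=16392/1025, M4=-25623/1025, M5=0
seg 0: a=-4, c=M0/2=0, d=(M1−M0)/(6·2)=-462/1025, b=Δ0−h0·(2M0+M1)/6=12921/2050
seg 1: a=5, c=M1/2=-2772/1025, d=(M2−M1)/(6·3)=961/2050, b=Δ1−h1·(2M1+M2)/6=1833/2050
seg 2: a=-4, c=M2/2=621/410, d=(M3−M2)/(6·1)=4429/2050, b=Δ2−h2·(2M2+M3)/6=-2742/1025
seg 3: a=-3, c=M3/2=8196/1025, d=(M4−M3)/(6·1)=-2801/410, b=Δ3−h3·(2M3+M4)/6=14013/2050
seg 4: a=5, c=M4/2=-25623/2050, d=(M5−M4)/(6·1)=8541/2050, b=Δ4−h4·(2M4+M5)/6=2391/1025
t_q=23/4 → seg 2, τ=3/4; S=-4+-2742/1025·τ+621/410·τ²+4429/2050·τ³=-556669/131200

  seg 0: a=-4 b=12921/2050 c=0 d=-462/1025
  seg 1: a=5 b=1833/2050 c=-2772/1025 d=961/2050
  seg 2: a=-4 b=-2742/1025 c=621/410 d=4429/2050
  seg 3: a=-3 b=14013/2050 c=8196/1025 d=-2801/410
  seg 4: a=5 b=2391/1025 c=-25623/2050 d=8541/2050
S(23/4) = -556669/131200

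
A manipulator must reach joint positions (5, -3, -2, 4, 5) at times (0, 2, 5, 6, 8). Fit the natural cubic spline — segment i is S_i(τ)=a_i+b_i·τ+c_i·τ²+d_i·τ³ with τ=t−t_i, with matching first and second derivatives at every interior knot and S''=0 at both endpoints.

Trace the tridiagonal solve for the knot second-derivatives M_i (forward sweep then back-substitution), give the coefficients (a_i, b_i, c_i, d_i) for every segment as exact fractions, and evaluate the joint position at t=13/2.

  seg 0: a=5 b=-5503/1248 c=0 d=511/4992
  seg 1: a=-3 b=-1985/624 c=511/832 d=107/576
  seg 2: a=-2 b=13777/2496 c=951/416 d=-4507/2496
  seg 3: a=4 b=2917/624 c=-2605/832 d=2605/4992
S(13/2) = 74811/13312

Δ: Δ0=-4, Δ1=1/3, Δ2=6, Δ3=1/2
row 1: diag=10, rhs=26; c'=3/10, d'=13/5
row 2: denom=8−3·3/10=71/10; d'=(34−3·13/5)/(71/10)=262/71
row 3: denom=6−1·10/71=416/71; d'=(-33−1·262/71)/(416/71)=-2605/416
back: M3=-2605/416
back: M2=262/71−10/71·-2605/416=951/208
back: M1=13/5−3/10·951/208=511/416
M: M0=0, M1=511/416, M2=951/208, M3=-2605/416, M4=0
seg 0: a=5, c=M0/2=0, d=(M1−M0)/(6·2)=511/4992, b=Δ0−h0·(2M0+M1)/6=-5503/1248
seg 1: a=-3, c=M1/2=511/832, d=(M2−M1)/(6·3)=107/576, b=Δ1−h1·(2M1+M2)/6=-1985/624
seg 2: a=-2, c=M2/2=951/416, d=(M3−M2)/(6·1)=-4507/2496, b=Δ2−h2·(2M2+M3)/6=13777/2496
seg 3: a=4, c=M3/2=-2605/832, d=(M4−M3)/(6·2)=2605/4992, b=Δ3−h3·(2M3+M4)/6=2917/624
t_q=13/2 → seg 3, τ=1/2; S=4+2917/624·τ+-2605/832·τ²+2605/4992·τ³=74811/13312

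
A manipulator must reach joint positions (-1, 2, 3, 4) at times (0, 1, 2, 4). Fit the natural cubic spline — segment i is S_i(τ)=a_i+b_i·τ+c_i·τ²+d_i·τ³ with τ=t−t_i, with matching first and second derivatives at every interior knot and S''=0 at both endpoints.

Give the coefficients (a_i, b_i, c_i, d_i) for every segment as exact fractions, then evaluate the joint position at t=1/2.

  seg 0: a=-1 b=7/2 c=0 d=-1/2
  seg 1: a=2 b=2 c=-3/2 d=1/2
  seg 2: a=3 b=1/2 c=0 d=0
S(1/2) = 11/16

Δ: Δ0=3, Δ1=1, Δ2=1/2
row 1: diag=4, rhs=-12; c'=1/4, d'=-3
row 2: denom=6−1·1/4=23/4; d'=(-3−1·-3)/(23/4)=0
back: M2=0
back: M1=-3−1/4·0=-3
M: M0=0, M1=-3, M2=0, M3=0
seg 0: a=-1, c=M0/2=0, d=(M1−M0)/(6·1)=-1/2, b=Δ0−h0·(2M0+M1)/6=7/2
seg 1: a=2, c=M1/2=-3/2, d=(M2−M1)/(6·1)=1/2, b=Δ1−h1·(2M1+M2)/6=2
seg 2: a=3, c=M2/2=0, d=(M3−M2)/(6·2)=0, b=Δ2−h2·(2M2+M3)/6=1/2
t_q=1/2 → seg 0, τ=1/2; S=-1+7/2·τ+0·τ²+-1/2·τ³=11/16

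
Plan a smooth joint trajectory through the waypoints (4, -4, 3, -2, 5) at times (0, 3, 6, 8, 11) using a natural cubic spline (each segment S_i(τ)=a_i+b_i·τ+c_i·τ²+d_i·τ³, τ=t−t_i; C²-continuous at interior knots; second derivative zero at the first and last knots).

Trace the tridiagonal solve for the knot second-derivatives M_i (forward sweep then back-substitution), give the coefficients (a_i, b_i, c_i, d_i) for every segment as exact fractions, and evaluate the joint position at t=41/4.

Δ: Δ0=-8/3, Δ1=7/3, Δ2=-5/2, Δ3=7/3
row 1: diag=12, rhs=30; c'=1/4, d'=5/2
row 2: denom=10−3·1/4=37/4; d'=(-29−3·5/2)/(37/4)=-146/37
row 3: denom=10−2·8/37=354/37; d'=(29−2·-146/37)/(354/37)=455/118
back: M3=455/118
back: M2=-146/37−8/37·455/118=-282/59
back: M1=5/2−1/4·-282/59=218/59
M: M0=0, M1=218/59, M2=-282/59, M3=455/118, M4=0
seg 0: a=4, c=M0/2=0, d=(M1−M0)/(6·3)=109/531, b=Δ0−h0·(2M0+M1)/6=-799/177
seg 1: a=-4, c=M1/2=109/59, d=(M2−M1)/(6·3)=-250/531, b=Δ1−h1·(2M1+M2)/6=182/177
seg 2: a=3, c=M2/2=-141/59, d=(M3−M2)/(6·2)=1019/1416, b=Δ2−h2·(2M2+M3)/6=-106/177
seg 3: a=-2, c=M3/2=455/236, d=(M4−M3)/(6·3)=-455/2124, b=Δ3−h3·(2M3+M4)/6=-539/354
t_q=41/4 → seg 3, τ=9/4; S=-2+-539/354·τ+455/236·τ²+-455/2124·τ³=28613/15104

  seg 0: a=4 b=-799/177 c=0 d=109/531
  seg 1: a=-4 b=182/177 c=109/59 d=-250/531
  seg 2: a=3 b=-106/177 c=-141/59 d=1019/1416
  seg 3: a=-2 b=-539/354 c=455/236 d=-455/2124
S(41/4) = 28613/15104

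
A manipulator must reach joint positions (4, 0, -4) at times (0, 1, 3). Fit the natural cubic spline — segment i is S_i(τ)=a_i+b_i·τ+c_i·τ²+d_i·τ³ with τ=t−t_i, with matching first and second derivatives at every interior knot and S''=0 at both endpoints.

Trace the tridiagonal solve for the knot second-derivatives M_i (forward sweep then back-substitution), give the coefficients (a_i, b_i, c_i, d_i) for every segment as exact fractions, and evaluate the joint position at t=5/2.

Δ: Δ0=-4, Δ1=-2
row 1: diag=6, rhs=12; c'=1/3, d'=2
back: M1=2
M: M0=0, M1=2, M2=0
seg 0: a=4, c=M0/2=0, d=(M1−M0)/(6·1)=1/3, b=Δ0−h0·(2M0+M1)/6=-13/3
seg 1: a=0, c=M1/2=1, d=(M2−M1)/(6·2)=-1/6, b=Δ1−h1·(2M1+M2)/6=-10/3
t_q=5/2 → seg 1, τ=3/2; S=0+-10/3·τ+1·τ²+-1/6·τ³=-53/16

  seg 0: a=4 b=-13/3 c=0 d=1/3
  seg 1: a=0 b=-10/3 c=1 d=-1/6
S(5/2) = -53/16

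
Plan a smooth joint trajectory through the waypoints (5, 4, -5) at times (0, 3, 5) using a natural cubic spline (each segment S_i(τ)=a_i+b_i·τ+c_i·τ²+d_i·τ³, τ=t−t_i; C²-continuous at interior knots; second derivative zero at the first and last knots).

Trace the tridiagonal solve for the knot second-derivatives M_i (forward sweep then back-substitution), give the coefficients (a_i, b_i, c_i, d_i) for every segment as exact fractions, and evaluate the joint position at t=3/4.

  seg 0: a=5 b=11/12 c=0 d=-5/36
  seg 1: a=4 b=-17/6 c=-5/4 d=5/24
S(3/4) = 1441/256

Δ: Δ0=-1/3, Δ1=-9/2
row 1: diag=10, rhs=-25; c'=1/5, d'=-5/2
back: M1=-5/2
M: M0=0, M1=-5/2, M2=0
seg 0: a=5, c=M0/2=0, d=(M1−M0)/(6·3)=-5/36, b=Δ0−h0·(2M0+M1)/6=11/12
seg 1: a=4, c=M1/2=-5/4, d=(M2−M1)/(6·2)=5/24, b=Δ1−h1·(2M1+M2)/6=-17/6
t_q=3/4 → seg 0, τ=3/4; S=5+11/12·τ+0·τ²+-5/36·τ³=1441/256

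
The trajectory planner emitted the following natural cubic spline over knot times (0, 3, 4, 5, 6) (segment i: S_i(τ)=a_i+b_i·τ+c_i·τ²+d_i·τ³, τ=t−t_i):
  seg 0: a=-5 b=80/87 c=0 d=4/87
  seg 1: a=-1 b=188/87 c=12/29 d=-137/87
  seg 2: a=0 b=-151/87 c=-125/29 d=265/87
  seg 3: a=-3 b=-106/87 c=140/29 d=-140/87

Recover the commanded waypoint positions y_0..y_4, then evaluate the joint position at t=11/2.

y_0=-5 y_1=-1 y_2=0 y_3=-3 y_4=-1
S(11/2) = -151/58

y_0 = S_0(0) = a_0 = -5
y_1 = S_1(0) = a_1 = -1
y_2 = S_2(0) = a_2 = 0
y_3 = S_3(0) = a_3 = -3
y_4 = S_3(1) = -1
t_q=11/2 is in segment 3 (τ=1/2); S_3(τ)=-151/58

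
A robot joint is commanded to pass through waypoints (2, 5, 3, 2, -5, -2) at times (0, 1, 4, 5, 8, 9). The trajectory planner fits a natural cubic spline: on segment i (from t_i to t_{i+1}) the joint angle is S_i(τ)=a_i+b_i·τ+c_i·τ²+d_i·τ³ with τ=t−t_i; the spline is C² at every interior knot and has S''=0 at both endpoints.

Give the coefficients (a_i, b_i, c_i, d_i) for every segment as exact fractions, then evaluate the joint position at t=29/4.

Δ: Δ0=3, Δ1=-2/3, Δ2=-1, Δ3=-7/3, Δ4=3
row 1: diag=8, rhs=-22; c'=3/8, d'=-11/4
row 2: denom=8−3·3/8=55/8; d'=(-2−3·-11/4)/(55/8)=10/11
row 3: denom=8−1·8/55=432/55; d'=(-8−1·10/11)/(432/55)=-245/216
row 4: denom=8−3·55/144=329/48; d'=(32−3·-245/216)/(329/48)=5098/987
back: M4=5098/987
back: M3=-245/216−55/144·5098/987=-9200/2961
back: M2=10/11−8/55·-9200/2961=4030/2961
back: M1=-11/4−3/8·4030/2961=-3218/987
M: M0=0, M1=-3218/987, M2=4030/2961, M3=-9200/2961, M4=5098/987, M5=0
seg 0: a=2, c=M0/2=0, d=(M1−M0)/(6·1)=-1609/2961, b=Δ0−h0·(2M0+M1)/6=10492/2961
seg 1: a=5, c=M1/2=-1609/987, d=(M2−M1)/(6·3)=6842/26649, b=Δ1−h1·(2M1+M2)/6=5665/2961
seg 2: a=3, c=M2/2=2015/2961, d=(M3−M2)/(6·1)=-35/47, b=Δ2−h2·(2M2+M3)/6=-2771/2961
seg 3: a=2, c=M3/2=-4600/2961, d=(M4−M3)/(6·3)=12247/26649, b=Δ3−h3·(2M3+M4)/6=-5356/2961
seg 4: a=-5, c=M4/2=2549/987, d=(M5−M4)/(6·1)=-2549/2961, b=Δ4−h4·(2M4+M5)/6=3785/2961
t_q=29/4 → seg 3, τ=9/4; S=2+-5356/2961·τ+-4600/2961·τ²+12247/26649·τ³=-98961/21056

  seg 0: a=2 b=10492/2961 c=0 d=-1609/2961
  seg 1: a=5 b=5665/2961 c=-1609/987 d=6842/26649
  seg 2: a=3 b=-2771/2961 c=2015/2961 d=-35/47
  seg 3: a=2 b=-5356/2961 c=-4600/2961 d=12247/26649
  seg 4: a=-5 b=3785/2961 c=2549/987 d=-2549/2961
S(29/4) = -98961/21056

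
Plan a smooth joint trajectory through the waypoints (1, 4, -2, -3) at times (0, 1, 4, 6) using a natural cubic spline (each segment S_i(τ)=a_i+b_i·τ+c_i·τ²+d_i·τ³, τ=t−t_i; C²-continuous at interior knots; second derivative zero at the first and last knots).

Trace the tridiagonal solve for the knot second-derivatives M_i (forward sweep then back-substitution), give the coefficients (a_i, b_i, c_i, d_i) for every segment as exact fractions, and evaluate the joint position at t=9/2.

  seg 0: a=1 b=535/142 c=0 d=-109/142
  seg 1: a=4 b=104/71 c=-327/142 d=163/426
  seg 2: a=-2 b=-287/142 c=81/71 d=-27/142
S(9/2) = -3123/1136

Δ: Δ0=3, Δ1=-2, Δ2=-1/2
row 1: diag=8, rhs=-30; c'=3/8, d'=-15/4
row 2: denom=10−3·3/8=71/8; d'=(9−3·-15/4)/(71/8)=162/71
back: M2=162/71
back: M1=-15/4−3/8·162/71=-327/71
M: M0=0, M1=-327/71, M2=162/71, M3=0
seg 0: a=1, c=M0/2=0, d=(M1−M0)/(6·1)=-109/142, b=Δ0−h0·(2M0+M1)/6=535/142
seg 1: a=4, c=M1/2=-327/142, d=(M2−M1)/(6·3)=163/426, b=Δ1−h1·(2M1+M2)/6=104/71
seg 2: a=-2, c=M2/2=81/71, d=(M3−M2)/(6·2)=-27/142, b=Δ2−h2·(2M2+M3)/6=-287/142
t_q=9/2 → seg 2, τ=1/2; S=-2+-287/142·τ+81/71·τ²+-27/142·τ³=-3123/1136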